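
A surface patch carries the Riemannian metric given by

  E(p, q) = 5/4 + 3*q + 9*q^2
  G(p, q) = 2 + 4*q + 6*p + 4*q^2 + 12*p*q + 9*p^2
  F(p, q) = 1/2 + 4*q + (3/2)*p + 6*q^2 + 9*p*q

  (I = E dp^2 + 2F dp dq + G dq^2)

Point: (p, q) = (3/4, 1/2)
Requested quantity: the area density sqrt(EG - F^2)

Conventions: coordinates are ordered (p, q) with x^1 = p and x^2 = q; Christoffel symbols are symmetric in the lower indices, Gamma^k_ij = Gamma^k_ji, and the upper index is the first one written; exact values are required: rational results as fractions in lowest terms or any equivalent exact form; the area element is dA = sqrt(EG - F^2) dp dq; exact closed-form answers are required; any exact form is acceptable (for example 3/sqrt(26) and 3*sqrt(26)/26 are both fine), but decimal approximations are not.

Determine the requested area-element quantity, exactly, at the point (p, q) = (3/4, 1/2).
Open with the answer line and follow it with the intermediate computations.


Answer: sqrt(EG - F^2) = 3*sqrt(41)/4

E = 5, F = 17/2, G = 305/16; EG - F^2 = 369/16


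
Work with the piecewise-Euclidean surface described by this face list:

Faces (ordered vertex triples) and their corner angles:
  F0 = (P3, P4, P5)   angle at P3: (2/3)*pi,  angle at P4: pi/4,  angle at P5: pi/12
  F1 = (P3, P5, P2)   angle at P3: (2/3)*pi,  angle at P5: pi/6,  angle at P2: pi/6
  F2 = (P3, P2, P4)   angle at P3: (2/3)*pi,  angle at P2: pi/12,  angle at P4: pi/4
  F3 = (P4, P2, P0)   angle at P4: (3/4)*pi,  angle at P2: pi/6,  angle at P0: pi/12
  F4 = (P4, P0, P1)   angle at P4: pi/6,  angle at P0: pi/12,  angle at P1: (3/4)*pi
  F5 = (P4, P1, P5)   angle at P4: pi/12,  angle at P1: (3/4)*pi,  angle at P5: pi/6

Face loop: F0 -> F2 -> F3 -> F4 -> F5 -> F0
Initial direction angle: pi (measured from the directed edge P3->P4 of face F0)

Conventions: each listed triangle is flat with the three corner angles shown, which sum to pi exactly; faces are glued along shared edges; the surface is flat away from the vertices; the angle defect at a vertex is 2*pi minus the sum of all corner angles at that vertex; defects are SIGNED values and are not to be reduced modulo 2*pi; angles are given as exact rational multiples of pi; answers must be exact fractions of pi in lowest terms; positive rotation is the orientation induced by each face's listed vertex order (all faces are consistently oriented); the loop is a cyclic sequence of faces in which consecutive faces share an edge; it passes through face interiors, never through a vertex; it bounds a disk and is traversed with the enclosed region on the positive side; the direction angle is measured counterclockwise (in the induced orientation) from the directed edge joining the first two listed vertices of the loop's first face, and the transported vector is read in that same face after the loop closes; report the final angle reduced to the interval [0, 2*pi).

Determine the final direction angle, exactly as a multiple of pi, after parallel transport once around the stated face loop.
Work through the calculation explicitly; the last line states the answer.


enclosed vertex P4: corner angles sum to (3/2)*pi, defect = 2*pi - (3/2)*pi = pi/2
by Gauss-Bonnet the loop rotates the vector by the enclosed defect sum (positive orientation, mod 2*pi)
final angle = pi + pi/2 = (3/2)*pi (mod 2*pi)

Answer: final direction angle = (3/2)*pi


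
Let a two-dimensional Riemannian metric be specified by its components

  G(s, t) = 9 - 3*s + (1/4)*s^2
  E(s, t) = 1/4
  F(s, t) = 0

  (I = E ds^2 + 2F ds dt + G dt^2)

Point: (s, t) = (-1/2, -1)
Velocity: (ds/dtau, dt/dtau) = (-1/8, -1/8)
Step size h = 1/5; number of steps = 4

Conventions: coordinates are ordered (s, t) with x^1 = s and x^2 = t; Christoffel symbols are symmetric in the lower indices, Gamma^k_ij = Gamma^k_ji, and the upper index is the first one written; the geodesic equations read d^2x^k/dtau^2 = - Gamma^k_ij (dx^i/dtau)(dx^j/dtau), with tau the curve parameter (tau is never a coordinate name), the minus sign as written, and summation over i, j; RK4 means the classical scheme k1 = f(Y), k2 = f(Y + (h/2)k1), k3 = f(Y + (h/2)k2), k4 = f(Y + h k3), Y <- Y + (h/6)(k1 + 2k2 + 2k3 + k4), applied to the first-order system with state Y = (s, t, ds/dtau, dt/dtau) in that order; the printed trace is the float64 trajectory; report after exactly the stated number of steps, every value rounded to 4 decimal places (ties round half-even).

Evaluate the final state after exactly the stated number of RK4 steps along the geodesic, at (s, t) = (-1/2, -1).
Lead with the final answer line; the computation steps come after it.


Answer: s = -0.6319, t = -1.0982, ds/dtau = -0.2040, dt/dtau = -0.1201

f(Y) = (ds/dtau, dt/dtau, -Gamma^s_ij Y'^i Y'^j, -Gamma^t_ij Y'^i Y'^j) with the Gammas evaluated at the stage position; h = 0.200000; intermediate values shown to 6 dp
step 0: s = -0.5000, t = -1.0000, ds/dtau = -0.1250, dt/dtau = -0.1250
step 1:
  k1: at (s, t) = (-0.500000, -1.000000), (ds/dtau, dt/dtau) = (-0.125000, -0.125000); Gamma_sss = 0.000000, Gamma_sst = 0.000000, Gamma_stt = 6.500000, Gamma_tss = 0.000000, Gamma_tst = -0.153846, Gamma_ttt = 0.000000; k1 = (-0.125000, -0.125000, -0.101562, 0.004808)
  k2: at (s, t) = (-0.512500, -1.012500), (ds/dtau, dt/dtau) = (-0.135156, -0.124519); Gamma_sss = 0.000000, Gamma_sst = 0.000000, Gamma_stt = 6.512500, Gamma_tss = 0.000000, Gamma_tst = -0.153551, Gamma_ttt = 0.000000; k2 = (-0.135156, -0.124519, -0.100977, 0.005168)
  k3: at (s, t) = (-0.513516, -1.012452), (ds/dtau, dt/dtau) = (-0.135098, -0.124483); Gamma_sss = 0.000000, Gamma_sst = 0.000000, Gamma_stt = 6.513516, Gamma_tss = 0.000000, Gamma_tst = -0.153527, Gamma_ttt = 0.000000; k3 = (-0.135098, -0.124483, -0.100934, 0.005164)
  k4: at (s, t) = (-0.527020, -1.024897), (ds/dtau, dt/dtau) = (-0.145187, -0.123967); Gamma_sss = 0.000000, Gamma_sst = 0.000000, Gamma_stt = 6.527020, Gamma_tss = 0.000000, Gamma_tst = -0.153209, Gamma_ttt = 0.000000; k4 = (-0.145187, -0.123967, -0.100306, 0.005515)
  Y <- Y + (h/6)(k1 + 2k2 + 2k3 + k4): s = -0.5270, t = -1.0249, ds/dtau = -0.1452, dt/dtau = -0.1240
step 2:
  k1: at (s, t) = (-0.527023, -1.024899), (ds/dtau, dt/dtau) = (-0.145190, -0.123967); Gamma_sss = 0.000000, Gamma_sst = 0.000000, Gamma_stt = 6.527023, Gamma_tss = 0.000000, Gamma_tst = -0.153209, Gamma_ttt = 0.000000; k1 = (-0.145190, -0.123967, -0.100306, 0.005515)
  k2: at (s, t) = (-0.541542, -1.037296), (ds/dtau, dt/dtau) = (-0.155220, -0.123416); Gamma_sss = 0.000000, Gamma_sst = 0.000000, Gamma_stt = 6.541542, Gamma_tss = 0.000000, Gamma_tst = -0.152869, Gamma_ttt = 0.000000; k2 = (-0.155220, -0.123416, -0.099637, 0.005857)
  k3: at (s, t) = (-0.542545, -1.037241), (ds/dtau, dt/dtau) = (-0.155153, -0.123381); Gamma_sss = 0.000000, Gamma_sst = 0.000000, Gamma_stt = 6.542545, Gamma_tss = 0.000000, Gamma_tst = -0.152846, Gamma_ttt = 0.000000; k3 = (-0.155153, -0.123381, -0.099597, 0.005852)
  k4: at (s, t) = (-0.558054, -1.049575), (ds/dtau, dt/dtau) = (-0.165109, -0.122797); Gamma_sss = 0.000000, Gamma_sst = 0.000000, Gamma_stt = 6.558054, Gamma_tss = 0.000000, Gamma_tst = -0.152484, Gamma_ttt = 0.000000; k4 = (-0.165109, -0.122797, -0.098889, 0.006183)
  Y <- Y + (h/6)(k1 + 2k2 + 2k3 + k4): s = -0.5581, t = -1.0496, ds/dtau = -0.1651, dt/dtau = -0.1228
step 3:
  k1: at (s, t) = (-0.558058, -1.049578), (ds/dtau, dt/dtau) = (-0.165112, -0.122797); Gamma_sss = 0.000000, Gamma_sst = 0.000000, Gamma_stt = 6.558058, Gamma_tss = 0.000000, Gamma_tst = -0.152484, Gamma_ttt = 0.000000; k1 = (-0.165112, -0.122797, -0.098889, 0.006183)
  k2: at (s, t) = (-0.574569, -1.061857), (ds/dtau, dt/dtau) = (-0.175001, -0.122178); Gamma_sss = 0.000000, Gamma_sst = 0.000000, Gamma_stt = 6.574569, Gamma_tss = 0.000000, Gamma_tst = -0.152101, Gamma_ttt = 0.000000; k2 = (-0.175001, -0.122178, -0.098142, 0.006504)
  k3: at (s, t) = (-0.575558, -1.061795), (ds/dtau, dt/dtau) = (-0.174926, -0.122146); Gamma_sss = 0.000000, Gamma_sst = 0.000000, Gamma_stt = 6.575558, Gamma_tss = 0.000000, Gamma_tst = -0.152078, Gamma_ttt = 0.000000; k3 = (-0.174926, -0.122146, -0.098105, 0.006499)
  k4: at (s, t) = (-0.593043, -1.074007), (ds/dtau, dt/dtau) = (-0.184733, -0.121497); Gamma_sss = 0.000000, Gamma_sst = 0.000000, Gamma_stt = 6.593043, Gamma_tss = 0.000000, Gamma_tst = -0.151675, Gamma_ttt = 0.000000; k4 = (-0.184733, -0.121497, -0.097323, 0.006809)
  Y <- Y + (h/6)(k1 + 2k2 + 2k3 + k4): s = -0.5930, t = -1.0740, ds/dtau = -0.1847, dt/dtau = -0.1215
step 4:
  k1: at (s, t) = (-0.593048, -1.074009), (ds/dtau, dt/dtau) = (-0.184735, -0.121497); Gamma_sss = 0.000000, Gamma_sst = 0.000000, Gamma_stt = 6.593048, Gamma_tss = 0.000000, Gamma_tst = -0.151675, Gamma_ttt = 0.000000; k1 = (-0.184735, -0.121497, -0.097323, 0.006809)
  k2: at (s, t) = (-0.611521, -1.086159), (ds/dtau, dt/dtau) = (-0.194468, -0.120816); Gamma_sss = 0.000000, Gamma_sst = 0.000000, Gamma_stt = 6.611521, Gamma_tss = 0.000000, Gamma_tst = -0.151251, Gamma_ttt = 0.000000; k2 = (-0.194468, -0.120816, -0.096505, 0.007107)
  k3: at (s, t) = (-0.612495, -1.086091), (ds/dtau, dt/dtau) = (-0.194386, -0.120786); Gamma_sss = 0.000000, Gamma_sst = 0.000000, Gamma_stt = 6.612495, Gamma_tss = 0.000000, Gamma_tst = -0.151229, Gamma_ttt = 0.000000; k3 = (-0.194386, -0.120786, -0.096471, 0.007101)
  k4: at (s, t) = (-0.631925, -1.098166), (ds/dtau, dt/dtau) = (-0.204030, -0.120076); Gamma_sss = 0.000000, Gamma_sst = 0.000000, Gamma_stt = 6.631925, Gamma_tss = 0.000000, Gamma_tst = -0.150786, Gamma_ttt = 0.000000; k4 = (-0.204030, -0.120076, -0.095621, 0.007388)
  Y <- Y + (h/6)(k1 + 2k2 + 2k3 + k4): s = -0.6319, t = -1.0982, ds/dtau = -0.2040, dt/dtau = -0.1201


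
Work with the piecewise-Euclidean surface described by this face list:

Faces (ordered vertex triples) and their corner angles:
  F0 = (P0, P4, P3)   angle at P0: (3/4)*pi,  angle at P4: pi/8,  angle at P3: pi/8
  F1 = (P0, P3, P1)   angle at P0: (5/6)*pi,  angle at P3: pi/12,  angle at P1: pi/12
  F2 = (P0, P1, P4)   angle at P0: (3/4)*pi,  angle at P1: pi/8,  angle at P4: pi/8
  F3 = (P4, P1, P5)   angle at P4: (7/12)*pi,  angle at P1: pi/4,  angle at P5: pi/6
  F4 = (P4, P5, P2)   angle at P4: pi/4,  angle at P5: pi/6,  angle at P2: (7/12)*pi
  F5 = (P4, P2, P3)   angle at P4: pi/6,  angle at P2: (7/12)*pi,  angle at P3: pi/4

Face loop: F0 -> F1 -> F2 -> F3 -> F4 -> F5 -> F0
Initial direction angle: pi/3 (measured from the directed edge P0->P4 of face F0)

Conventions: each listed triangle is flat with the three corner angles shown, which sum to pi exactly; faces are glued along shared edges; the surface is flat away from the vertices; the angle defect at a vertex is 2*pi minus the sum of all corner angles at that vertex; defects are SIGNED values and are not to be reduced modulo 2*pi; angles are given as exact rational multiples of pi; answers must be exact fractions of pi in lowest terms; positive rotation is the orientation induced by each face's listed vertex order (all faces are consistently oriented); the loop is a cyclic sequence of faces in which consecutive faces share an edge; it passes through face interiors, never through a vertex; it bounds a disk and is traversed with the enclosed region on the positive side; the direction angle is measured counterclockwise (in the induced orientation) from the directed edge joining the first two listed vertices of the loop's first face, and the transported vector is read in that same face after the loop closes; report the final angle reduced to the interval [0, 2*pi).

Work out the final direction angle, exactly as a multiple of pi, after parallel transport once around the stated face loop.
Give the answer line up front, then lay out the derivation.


Answer: final direction angle = (3/4)*pi

enclosed vertex P0: corner angles sum to (7/3)*pi, defect = 2*pi - (7/3)*pi = -pi/3
enclosed vertex P4: corner angles sum to (5/4)*pi, defect = 2*pi - (5/4)*pi = (3/4)*pi
the final direction is the initial angle plus the enclosed defects, taken mod 2*pi in the induced orientation
final angle = pi/3 + (5/12)*pi = (3/4)*pi (mod 2*pi)


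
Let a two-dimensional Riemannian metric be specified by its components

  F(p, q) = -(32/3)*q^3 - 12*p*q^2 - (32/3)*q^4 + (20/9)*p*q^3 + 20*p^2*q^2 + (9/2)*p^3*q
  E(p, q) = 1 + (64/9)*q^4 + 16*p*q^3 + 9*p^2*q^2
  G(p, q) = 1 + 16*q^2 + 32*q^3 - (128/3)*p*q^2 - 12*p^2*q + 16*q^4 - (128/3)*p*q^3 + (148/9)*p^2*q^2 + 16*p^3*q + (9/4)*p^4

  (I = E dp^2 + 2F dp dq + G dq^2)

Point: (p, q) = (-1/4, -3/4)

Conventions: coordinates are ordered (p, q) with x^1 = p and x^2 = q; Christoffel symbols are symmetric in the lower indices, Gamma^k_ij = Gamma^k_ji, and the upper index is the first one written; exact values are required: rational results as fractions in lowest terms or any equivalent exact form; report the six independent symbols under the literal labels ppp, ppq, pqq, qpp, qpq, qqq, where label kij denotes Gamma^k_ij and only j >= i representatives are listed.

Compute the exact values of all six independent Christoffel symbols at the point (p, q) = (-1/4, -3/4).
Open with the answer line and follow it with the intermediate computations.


Answer: Gamma_ppp = -4752/8861, Gamma_ppq = -10032/8861, Gamma_pqq = 1408/8861, Gamma_qpp = -4248/8861, Gamma_qpq = -8968/8861, Gamma_qqq = 3776/26583

E = 1345/256, F = 1947/512, G = 4505/1024 at the point
E_p = -297/32, E_q = -627/32, F_p = -1785/128, F_q = -945/128, G_p = -1121/64, G_q = 59/24
EG - F^2 = 8861/1024;  g^inv = (1024/8861) * [[4505/1024, -1947/512], [-1947/512, 1345/256]]
first-kind symbols [ij,l] = (1/2)(d_i g_jl + d_j g_il - d_l g_ij): [pp,p] = E_p/2 = -297/64, [pp,q] = F_p - E_q/2 = -531/128, [pq,p] = E_q/2 = -627/64, [pq,q] = G_p/2 = -1121/128, [qq,p] = F_q - G_p/2 = 11/8, [qq,q] = G_q/2 = 59/48
Gamma^p_ij = (G*[ij,p] - F*[ij,q])/(EG - F^2), Gamma^q_ij = (E*[ij,q] - F*[ij,p])/(EG - F^2)


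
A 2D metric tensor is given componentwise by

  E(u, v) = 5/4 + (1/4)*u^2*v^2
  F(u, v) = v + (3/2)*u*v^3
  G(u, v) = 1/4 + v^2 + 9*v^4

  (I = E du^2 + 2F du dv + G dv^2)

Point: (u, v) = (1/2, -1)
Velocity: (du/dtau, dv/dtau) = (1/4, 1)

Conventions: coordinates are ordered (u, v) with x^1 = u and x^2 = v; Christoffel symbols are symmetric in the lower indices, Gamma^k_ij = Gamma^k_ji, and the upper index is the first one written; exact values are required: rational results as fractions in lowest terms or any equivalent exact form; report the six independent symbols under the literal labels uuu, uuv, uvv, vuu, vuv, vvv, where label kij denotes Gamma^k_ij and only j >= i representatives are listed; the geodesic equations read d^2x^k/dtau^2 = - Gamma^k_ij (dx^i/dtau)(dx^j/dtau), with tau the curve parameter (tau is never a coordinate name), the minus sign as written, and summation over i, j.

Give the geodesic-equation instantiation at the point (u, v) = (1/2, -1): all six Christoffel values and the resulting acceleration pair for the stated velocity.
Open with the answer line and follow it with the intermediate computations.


Answer: Gamma_uuu = -79/665, Gamma_uuv = -41/665, Gamma_uvv = 4/665, Gamma_vuu = -61/380, Gamma_vuv = -1/95, Gamma_vvv = -176/95; accelerations (d^2u/dtau^2, d^2v/dtau^2) = (49/1520, 11357/6080)

E = 21/16, F = -7/4, G = 41/4 at the point
E_u = 1/4, E_v = -1/8, F_u = -3/2, F_v = 13/4, G_u = 0, G_v = -38
EG - F^2 = 665/64;  g^inv = (64/665) * [[41/4, 7/4], [7/4, 21/16]]
first-kind symbols [ij,l] = (1/2)(d_i g_jl + d_j g_il - d_l g_ij): [uu,u] = E_u/2 = 1/8, [uu,v] = F_u - E_v/2 = -23/16, [uv,u] = E_v/2 = -1/16, [uv,v] = G_u/2 = 0, [vv,u] = F_v - G_u/2 = 13/4, [vv,v] = G_v/2 = -19
Gamma^u_ij = (G*[ij,u] - F*[ij,v])/(EG - F^2), Gamma^v_ij = (E*[ij,v] - F*[ij,u])/(EG - F^2)
Gamma_uuu = -79/665, Gamma_uuv = -41/665, Gamma_uvv = 4/665, Gamma_vuu = -61/380, Gamma_vuv = -1/95, Gamma_vvv = -176/95
d^2u/dtau^2 = -(Gamma_uuu*(1/4)^2 + 2*Gamma_uuv*(1/4)*(1) + Gamma_uvv*(1)^2) = 49/1520
d^2v/dtau^2 = -(Gamma_vuu*(1/4)^2 + 2*Gamma_vuv*(1/4)*(1) + Gamma_vvv*(1)^2) = 11357/6080


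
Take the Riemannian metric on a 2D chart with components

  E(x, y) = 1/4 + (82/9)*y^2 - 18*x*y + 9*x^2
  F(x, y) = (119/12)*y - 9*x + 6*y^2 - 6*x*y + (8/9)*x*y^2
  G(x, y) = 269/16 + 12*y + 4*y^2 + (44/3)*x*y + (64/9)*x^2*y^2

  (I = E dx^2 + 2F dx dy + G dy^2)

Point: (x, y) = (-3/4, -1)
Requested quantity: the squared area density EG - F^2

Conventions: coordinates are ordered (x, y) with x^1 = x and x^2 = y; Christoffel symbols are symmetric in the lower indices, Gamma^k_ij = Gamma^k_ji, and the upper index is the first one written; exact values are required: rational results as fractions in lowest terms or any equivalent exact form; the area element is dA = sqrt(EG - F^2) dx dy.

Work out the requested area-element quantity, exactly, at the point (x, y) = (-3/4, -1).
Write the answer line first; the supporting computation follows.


Answer: EG - F^2 = 38129/2304

E = 133/144, F = -7/3, G = 381/16; EG - F^2 = 38129/2304


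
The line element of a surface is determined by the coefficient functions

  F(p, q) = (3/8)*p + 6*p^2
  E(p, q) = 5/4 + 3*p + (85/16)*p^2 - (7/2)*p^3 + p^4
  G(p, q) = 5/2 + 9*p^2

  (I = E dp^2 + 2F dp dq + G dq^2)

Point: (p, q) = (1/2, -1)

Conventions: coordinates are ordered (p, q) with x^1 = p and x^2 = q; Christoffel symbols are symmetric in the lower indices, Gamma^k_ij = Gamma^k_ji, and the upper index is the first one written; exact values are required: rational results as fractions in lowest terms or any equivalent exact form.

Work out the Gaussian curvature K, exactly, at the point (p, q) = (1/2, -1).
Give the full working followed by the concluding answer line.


E = 237/64, F = 27/16, G = 19/4, EG - F^2 = 1887/128 at the point
E_p = 99/16, E_q = 0, F_p = 51/8, F_q = 0, G_p = 9, G_q = 0
E_qq = 0, F_pq = 0, G_pp = 18
By Brioschi, K is (det M1 - det M2) divided by (EG - F^2) squared.
M1 = [[-E_qq/2 + F_pq - G_pp/2, E_p/2, F_p - E_q/2], [F_q - G_p/2, E, F], [G_q/2, F, G]] = [[-9, 99/32, 51/8], [-9/2, 237/64, 27/16], [0, 27/16, 19/4]]; det M1 = -14715/128
M2 = [[0, E_q/2, G_p/2], [E_q/2, E, F], [G_p/2, F, G]] = [[0, 0, 9/2], [0, 237/64, 27/16], [9/2, 27/16, 19/4]]; det M2 = -19197/256
det M1 - det M2 = -10233/256; K = -10233/256 / (1887/128)^2 = -72768/395641

Answer: K = -72768/395641


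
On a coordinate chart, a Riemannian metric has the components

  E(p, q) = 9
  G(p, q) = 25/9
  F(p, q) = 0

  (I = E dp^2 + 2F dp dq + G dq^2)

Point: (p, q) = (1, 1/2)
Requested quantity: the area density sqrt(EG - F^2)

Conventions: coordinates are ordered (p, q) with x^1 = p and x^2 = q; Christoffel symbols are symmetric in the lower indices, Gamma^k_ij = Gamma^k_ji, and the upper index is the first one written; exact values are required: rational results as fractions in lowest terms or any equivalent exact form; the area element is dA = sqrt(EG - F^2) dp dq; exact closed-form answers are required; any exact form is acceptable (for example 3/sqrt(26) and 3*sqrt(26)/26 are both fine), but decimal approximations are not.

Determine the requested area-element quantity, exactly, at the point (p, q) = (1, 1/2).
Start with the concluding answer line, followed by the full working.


Answer: sqrt(EG - F^2) = 5

E = 9, F = 0, G = 25/9; EG - F^2 = 25


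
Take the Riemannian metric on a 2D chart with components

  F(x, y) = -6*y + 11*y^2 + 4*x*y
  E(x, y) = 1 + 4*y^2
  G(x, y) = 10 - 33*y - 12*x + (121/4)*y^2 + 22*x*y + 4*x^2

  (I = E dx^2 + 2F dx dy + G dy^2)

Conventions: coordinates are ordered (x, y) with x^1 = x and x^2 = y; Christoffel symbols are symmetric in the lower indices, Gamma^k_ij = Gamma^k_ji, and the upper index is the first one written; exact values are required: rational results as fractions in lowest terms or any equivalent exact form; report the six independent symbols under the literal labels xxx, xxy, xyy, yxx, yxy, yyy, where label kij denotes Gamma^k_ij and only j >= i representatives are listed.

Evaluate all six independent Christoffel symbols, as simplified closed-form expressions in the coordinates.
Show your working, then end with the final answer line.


E = 1 + 4*y^2; F = -6*y + 11*y^2 + 4*x*y; G = 10 - 33*y - 12*x + (121/4)*y^2 + 22*x*y + 4*x^2
Gamma^k_ij = (1/2) g^{kl} (d_i g_jl + d_j g_il - d_l g_ij), with g^inv = (1/(EG-F^2)) [[G, -F], [-F, E]]
first partials: E_x = 0, E_y = 8*y, F_x = 4*y, F_y = -6 + 22*y + 4*x, G_x = -12 + 22*y + 8*x, G_y = -33 + (121/2)*y + 22*x
D = EG - F^2 = 10 - 33*y - 12*x + (137/4)*y^2 + 22*x*y + 4*x^2
expanded: Gamma^x_xx = (G E_x - 2F F_x + F E_y)/(2D), Gamma^x_xy = (G E_y - F G_x)/(2D), Gamma^x_yy = (2G F_y - G G_x - F G_y)/(2D), Gamma^y_xx = (2E F_x - E E_y - F E_x)/(2D), Gamma^y_xy = (E G_x - F E_y)/(2D), Gamma^y_yy = (E G_y - 2F F_y + F G_x)/(2D); substitute and cancel common factors

Answer: Gamma_xxx = 0, Gamma_xxy = 16*y/(16*x^2 + 88*x*y - 48*x + 137*y^2 - 132*y + 40), Gamma_xyy = 44*y/(16*x^2 + 88*x*y - 48*x + 137*y^2 - 132*y + 40), Gamma_yxx = 0, Gamma_yxy = (16*x + 44*y - 24)/(16*x^2 + 88*x*y - 48*x + 137*y^2 - 132*y + 40), Gamma_yyy = (44*x + 121*y - 66)/(16*x^2 + 88*x*y - 48*x + 137*y^2 - 132*y + 40)


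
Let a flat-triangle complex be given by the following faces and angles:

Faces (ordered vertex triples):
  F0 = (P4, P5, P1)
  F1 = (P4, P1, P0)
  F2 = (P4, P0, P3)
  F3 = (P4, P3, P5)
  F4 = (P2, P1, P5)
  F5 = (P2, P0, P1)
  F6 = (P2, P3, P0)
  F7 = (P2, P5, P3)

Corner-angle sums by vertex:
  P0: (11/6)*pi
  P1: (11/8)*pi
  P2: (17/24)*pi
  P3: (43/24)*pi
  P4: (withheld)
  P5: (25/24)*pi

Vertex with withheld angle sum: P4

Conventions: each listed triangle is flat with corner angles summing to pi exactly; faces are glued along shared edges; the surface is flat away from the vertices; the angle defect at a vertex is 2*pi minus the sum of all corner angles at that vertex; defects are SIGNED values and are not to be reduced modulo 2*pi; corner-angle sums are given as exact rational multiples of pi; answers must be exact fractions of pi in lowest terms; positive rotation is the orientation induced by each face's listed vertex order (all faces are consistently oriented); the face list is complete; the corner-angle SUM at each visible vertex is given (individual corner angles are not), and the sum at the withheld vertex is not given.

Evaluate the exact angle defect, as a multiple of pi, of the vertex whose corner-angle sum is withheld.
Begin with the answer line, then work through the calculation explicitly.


Answer: defect(P4) = (3/4)*pi

V = 6, E = 12, F = 8; chi = V - E + F = 2
Gauss-Bonnet: total defect = 2*pi*chi = 4*pi; visible defects sum to (13/4)*pi


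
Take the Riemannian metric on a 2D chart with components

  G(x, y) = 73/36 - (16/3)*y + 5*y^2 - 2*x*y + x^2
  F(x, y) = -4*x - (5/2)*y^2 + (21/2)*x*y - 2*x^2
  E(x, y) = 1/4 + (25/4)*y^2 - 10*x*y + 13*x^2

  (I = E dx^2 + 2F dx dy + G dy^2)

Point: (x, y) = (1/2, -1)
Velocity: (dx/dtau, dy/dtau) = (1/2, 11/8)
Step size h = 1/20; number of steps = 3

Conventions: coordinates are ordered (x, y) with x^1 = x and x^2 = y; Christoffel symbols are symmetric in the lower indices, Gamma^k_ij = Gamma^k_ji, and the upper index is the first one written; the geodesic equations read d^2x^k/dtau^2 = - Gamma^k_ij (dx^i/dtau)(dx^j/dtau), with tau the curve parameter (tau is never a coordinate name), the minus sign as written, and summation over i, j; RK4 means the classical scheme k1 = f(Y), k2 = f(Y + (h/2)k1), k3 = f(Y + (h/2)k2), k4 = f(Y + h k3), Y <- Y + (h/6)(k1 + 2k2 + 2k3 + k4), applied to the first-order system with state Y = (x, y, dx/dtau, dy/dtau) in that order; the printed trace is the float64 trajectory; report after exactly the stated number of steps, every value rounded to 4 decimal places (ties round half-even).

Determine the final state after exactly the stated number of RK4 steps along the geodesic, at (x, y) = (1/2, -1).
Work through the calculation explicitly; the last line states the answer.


f(Y) = (dx/dtau, dy/dtau, -Gamma^x_ij Y'^i Y'^j, -Gamma^y_ij Y'^i Y'^j) with the Gammas evaluated at the stage position; h = 0.050000; intermediate values shown to 6 dp
step 0: x = 0.5000, y = -1.0000, dx/dtau = 0.5000, dy/dtau = 1.3750
step 1:
  k1: at (x, y) = (0.500000, -1.000000), (dx/dtau, dy/dtau) = (0.500000, 1.375000); Gamma_xxx = 0.805529, Gamma_xxy = -1.083811, Gamma_xyy = 0.369784, Gamma_yxx = 0.037225, Gamma_yxy = -0.705972, Gamma_yyy = -0.321530; k1 = (0.500000, 1.375000, 0.589734, 1.569297)
  k2: at (x, y) = (0.512500, -0.965625), (dx/dtau, dy/dtau) = (0.514743, 1.414232); Gamma_xxx = 0.847619, Gamma_xxy = -1.122143, Gamma_xyy = 0.384095, Gamma_yxx = 0.074226, Gamma_yxy = -0.752997, Gamma_yyy = -0.315215; k2 = (0.514743, 1.414232, 0.640969, 1.707093)
  k3: at (x, y) = (0.512869, -0.964644), (dx/dtau, dy/dtau) = (0.516024, 1.417677); Gamma_xxx = 0.848883, Gamma_xxy = -1.123280, Gamma_xyy = 0.384520, Gamma_yxx = 0.075370, Gamma_yxy = -0.754416, Gamma_yyy = -0.315011; k3 = (0.516024, 1.417677, 0.644630, 1.716837)
  k4: at (x, y) = (0.525801, -0.929116), (dx/dtau, dy/dtau) = (0.532231, 1.460842); Gamma_xxx = 0.896476, Gamma_xxy = -1.165794, Gamma_xyy = 0.400569, Gamma_yxx = 0.118816, Gamma_yxy = -0.807589, Gamma_yyy = -0.307089; k4 = (0.532231, 1.460842, 0.704041, 1.877500)
  Y <- Y + (h/6)(k1 + 2k2 + 2k3 + k4): x = 0.5258, y = -0.9292, dx/dtau = 0.5322, dy/dtau = 1.4608
step 2:
  k1: at (x, y) = (0.525781, -0.929169), (dx/dtau, dy/dtau) = (0.532208, 1.460789); Gamma_xxx = 0.896401, Gamma_xxy = -1.165728, Gamma_xyy = 0.400544, Gamma_yxx = 0.118746, Gamma_yxy = -0.807505, Gamma_yyy = -0.307102; k1 = (0.532208, 1.460789, 0.703951, 1.877272)
  k2: at (x, y) = (0.539087, -0.892650), (dx/dtau, dy/dtau) = (0.549807, 1.507721); Gamma_xxx = 0.950070, Gamma_xxy = -1.212714, Gamma_xyy = 0.418495, Gamma_yxx = 0.169577, Gamma_yxy = -0.867432, Gamma_yyy = -0.297288; k2 = (0.549807, 1.507721, 0.772044, 2.062667)
  k3: at (x, y) = (0.539527, -0.891476), (dx/dtau, dy/dtau) = (0.551509, 1.512355); Gamma_xxx = 0.951894, Gamma_xxy = -1.214289, Gamma_xyy = 0.419100, Gamma_yxx = 0.171351, Gamma_yxy = -0.869475, Gamma_yyy = -0.296935; k3 = (0.551509, 1.512355, 0.777521, 2.077456)
  k4: at (x, y) = (0.553357, -0.853552), (dx/dtau, dy/dtau) = (0.571084, 1.564662); Gamma_xxx = 1.013609, Gamma_xxy = -1.267120, Gamma_xyy = 0.439568, Gamma_yxx = 0.232102, Gamma_yxy = -0.938302, Gamma_yyy = -0.284569; k4 = (0.571084, 1.564662, 0.857768, 2.297822)
  Y <- Y + (h/6)(k1 + 2k2 + 2k3 + k4): x = 0.5533, y = -0.8536, dx/dtau = 0.5710, dy/dtau = 1.5646
step 3:
  k1: at (x, y) = (0.553331, -0.853623), (dx/dtau, dy/dtau) = (0.571049, 1.564583); Gamma_xxx = 1.013487, Gamma_xxy = -1.267017, Gamma_xyy = 0.439528, Gamma_yxx = 0.231980, Gamma_yxy = -0.938166, Gamma_yyy = -0.284595; k1 = (0.571049, 1.564583, 0.857616, 2.297433)
  k2: at (x, y) = (0.567607, -0.814508), (dx/dtau, dy/dtau) = (0.592489, 1.622019); Gamma_xxx = 1.084204, Gamma_xxy = -1.326142, Gamma_xyy = 0.462788, Gamma_yxx = 0.304277, Gamma_yxy = -1.016881, Gamma_yyy = -0.269189; k2 = (0.592489, 1.622019, 0.950747, 2.555909)
  k3: at (x, y) = (0.568143, -0.813072), (dx/dtau, dy/dtau) = (0.594817, 1.628481); Gamma_xxx = 1.086965, Gamma_xxy = -1.328417, Gamma_xyy = 0.463689, Gamma_yxx = 0.307170, Gamma_yxy = -1.019957, Gamma_yyy = -0.268557; k3 = (0.594817, 1.628481, 0.959281, 2.579482)
  k4: at (x, y) = (0.583072, -0.772199), (dx/dtau, dy/dtau) = (0.619013, 1.693557); Gamma_xxx = 1.170045, Gamma_xxy = -1.396041, Gamma_xyy = 0.490781, Gamma_yxx = 0.395578, Gamma_yxy = -1.112158, Gamma_yyy = -0.248894; k4 = (0.619013, 1.693557, 1.071073, 2.894111)
  Y <- Y + (h/6)(k1 + 2k2 + 2k3 + k4): x = 0.5830, y = -0.7723, dx/dtau = 0.6190, dy/dtau = 1.6934

Answer: x = 0.5830, y = -0.7723, dx/dtau = 0.6190, dy/dtau = 1.6934


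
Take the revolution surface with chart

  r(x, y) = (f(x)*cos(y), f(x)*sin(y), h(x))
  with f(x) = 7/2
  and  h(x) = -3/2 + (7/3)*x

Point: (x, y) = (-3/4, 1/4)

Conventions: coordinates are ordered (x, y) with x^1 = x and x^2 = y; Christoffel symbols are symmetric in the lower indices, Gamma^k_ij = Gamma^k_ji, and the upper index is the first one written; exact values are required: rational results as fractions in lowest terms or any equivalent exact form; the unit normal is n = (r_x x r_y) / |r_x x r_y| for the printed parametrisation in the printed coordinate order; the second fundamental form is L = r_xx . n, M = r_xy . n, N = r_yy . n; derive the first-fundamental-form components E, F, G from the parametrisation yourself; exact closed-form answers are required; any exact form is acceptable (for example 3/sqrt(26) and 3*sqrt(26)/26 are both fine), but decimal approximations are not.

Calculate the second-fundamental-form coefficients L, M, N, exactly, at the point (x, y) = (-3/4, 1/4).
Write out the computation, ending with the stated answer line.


f = 7/2, f' = 0, f'' = 0, h' = 7/3, h'' = 0
E = 49/9, F = 0, G = 49/4; answer radicand W^2 = 49/9
unnormalised second-form numerators: l = 0, m = 0, n = 49/6; L = l/sqrt(49/9), and similarly M = m/sqrt(W^2), N = n/sqrt(W^2)

Answer: L = 0, M = 0, N = 7/2


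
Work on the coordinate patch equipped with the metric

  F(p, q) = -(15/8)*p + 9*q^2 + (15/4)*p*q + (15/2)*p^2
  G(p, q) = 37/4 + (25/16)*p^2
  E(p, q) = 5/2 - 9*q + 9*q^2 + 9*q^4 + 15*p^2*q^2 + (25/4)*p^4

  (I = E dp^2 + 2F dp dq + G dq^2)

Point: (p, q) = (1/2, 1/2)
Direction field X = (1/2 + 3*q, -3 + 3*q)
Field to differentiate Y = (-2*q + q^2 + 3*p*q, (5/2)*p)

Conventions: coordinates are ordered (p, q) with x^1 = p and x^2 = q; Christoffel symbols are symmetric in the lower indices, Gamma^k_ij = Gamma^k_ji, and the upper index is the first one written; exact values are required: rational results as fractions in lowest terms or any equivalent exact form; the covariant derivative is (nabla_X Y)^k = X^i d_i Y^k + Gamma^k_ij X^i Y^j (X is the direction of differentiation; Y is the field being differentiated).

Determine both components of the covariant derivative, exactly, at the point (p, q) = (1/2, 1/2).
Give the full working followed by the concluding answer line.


E = 137/64, F = 33/8, G = 617/64 at the point
E_p = 55/8, E_q = 33/4, F_p = 15/2, F_q = 87/8, G_p = 25/16, G_q = 0
EG - F^2 = 14833/4096;  g^inv = (4096/14833) * [[617/64, -33/8], [-33/8, 137/64]]
first-kind symbols [ij,l] = (1/2)(d_i g_jl + d_j g_il - d_l g_ij): [pp,p] = E_p/2 = 55/16, [pp,q] = F_p - E_q/2 = 27/8, [pq,p] = E_q/2 = 33/8, [pq,q] = G_p/2 = 25/32, [qq,p] = F_q - G_p/2 = 323/32, [qq,q] = G_q/2 = 0
Gamma^p_ij = (G*[ij,p] - F*[ij,q])/(EG - F^2), Gamma^q_ij = (E*[ij,q] - F*[ij,p])/(EG - F^2)
Gamma_ppp = 78716/14833, Gamma_ppq = 21384/2119, Gamma_pqq = 398582/14833, Gamma_qpp = -28488/14833, Gamma_qpq = -8978/2119, Gamma_qqq = -170544/14833
X = (2, -3/2), Y = (0, 5/4) at the point

Answer: (nabla_X Y)^p = -339747/14833, (nabla_X Y)^q = 236820/14833


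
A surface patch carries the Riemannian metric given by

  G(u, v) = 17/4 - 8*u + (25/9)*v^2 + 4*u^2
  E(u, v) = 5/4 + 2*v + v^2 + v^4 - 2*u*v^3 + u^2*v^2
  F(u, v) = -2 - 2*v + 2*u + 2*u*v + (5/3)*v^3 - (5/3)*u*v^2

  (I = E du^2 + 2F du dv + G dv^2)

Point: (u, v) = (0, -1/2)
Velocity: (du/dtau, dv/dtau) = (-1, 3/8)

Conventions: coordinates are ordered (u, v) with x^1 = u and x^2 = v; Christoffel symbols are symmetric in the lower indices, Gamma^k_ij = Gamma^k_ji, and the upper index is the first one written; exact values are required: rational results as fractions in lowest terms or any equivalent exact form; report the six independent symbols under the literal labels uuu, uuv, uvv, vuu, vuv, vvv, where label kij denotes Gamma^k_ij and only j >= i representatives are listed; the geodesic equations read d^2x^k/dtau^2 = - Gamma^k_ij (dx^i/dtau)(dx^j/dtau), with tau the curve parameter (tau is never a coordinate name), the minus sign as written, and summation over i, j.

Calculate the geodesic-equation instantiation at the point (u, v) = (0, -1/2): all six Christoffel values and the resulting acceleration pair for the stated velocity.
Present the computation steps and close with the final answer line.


E = 9/16, F = -29/24, G = 89/18 at the point
E_u = 1/4, E_v = 1/2, F_u = 7/12, F_v = -3/4, G_u = -8, G_v = -25/9
EG - F^2 = 761/576;  g^inv = (576/761) * [[89/18, 29/24], [29/24, 9/16]]
first-kind symbols [ij,l] = (1/2)(d_i g_jl + d_j g_il - d_l g_ij): [uu,u] = E_u/2 = 1/8, [uu,v] = F_u - E_v/2 = 1/3, [uv,u] = E_v/2 = 1/4, [uv,v] = G_u/2 = -4, [vv,u] = F_v - G_u/2 = 13/4, [vv,v] = G_v/2 = -25/18
Gamma^u_ij = (G*[ij,u] - F*[ij,v])/(EG - F^2), Gamma^v_ij = (E*[ij,v] - F*[ij,u])/(EG - F^2)
Gamma_uuu = 588/761, Gamma_uuv = -2072/761, Gamma_uvv = 24868/2283, Gamma_vuu = 195/761, Gamma_vuv = -1122/761, Gamma_vvv = 1812/761
d^2u/dtau^2 = -(Gamma_uuu*(-1)^2 + 2*Gamma_uuv*(-1)*(3/8) + Gamma_uvv*(3/8)^2) = -52923/12176
d^2v/dtau^2 = -(Gamma_vuu*(-1)^2 + 2*Gamma_vuv*(-1)*(3/8) + Gamma_vvv*(3/8)^2) = -20661/12176

Answer: Gamma_uuu = 588/761, Gamma_uuv = -2072/761, Gamma_uvv = 24868/2283, Gamma_vuu = 195/761, Gamma_vuv = -1122/761, Gamma_vvv = 1812/761; accelerations (d^2u/dtau^2, d^2v/dtau^2) = (-52923/12176, -20661/12176)


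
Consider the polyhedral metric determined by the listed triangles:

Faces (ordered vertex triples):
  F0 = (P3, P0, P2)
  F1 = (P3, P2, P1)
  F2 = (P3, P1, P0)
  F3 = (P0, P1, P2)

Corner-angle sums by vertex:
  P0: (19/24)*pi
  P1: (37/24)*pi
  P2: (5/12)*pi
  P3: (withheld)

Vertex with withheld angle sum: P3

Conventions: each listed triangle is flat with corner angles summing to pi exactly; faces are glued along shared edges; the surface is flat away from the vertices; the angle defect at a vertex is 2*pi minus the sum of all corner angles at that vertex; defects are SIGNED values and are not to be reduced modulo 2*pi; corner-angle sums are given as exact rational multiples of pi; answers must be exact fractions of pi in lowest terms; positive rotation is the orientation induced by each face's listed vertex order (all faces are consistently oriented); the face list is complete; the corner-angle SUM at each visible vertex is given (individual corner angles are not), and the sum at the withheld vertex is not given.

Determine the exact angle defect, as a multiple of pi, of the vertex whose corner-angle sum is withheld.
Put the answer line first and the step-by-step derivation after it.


Answer: defect(P3) = (3/4)*pi

V = 4, E = 6, F = 4; chi = V - E + F = 2
Gauss-Bonnet: total defect = 2*pi*chi = 4*pi; visible defects sum to (13/4)*pi


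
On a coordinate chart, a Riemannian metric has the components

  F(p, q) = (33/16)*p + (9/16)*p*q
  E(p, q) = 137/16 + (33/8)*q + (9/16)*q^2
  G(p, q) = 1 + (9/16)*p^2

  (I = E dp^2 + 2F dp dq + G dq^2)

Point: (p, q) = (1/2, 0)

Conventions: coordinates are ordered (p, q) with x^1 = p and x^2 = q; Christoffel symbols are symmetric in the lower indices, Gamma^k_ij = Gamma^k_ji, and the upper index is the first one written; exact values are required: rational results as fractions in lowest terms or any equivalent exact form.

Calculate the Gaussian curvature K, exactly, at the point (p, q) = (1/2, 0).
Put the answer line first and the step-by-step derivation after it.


Answer: K = -2304/310249

E = 137/16, F = 33/32, G = 73/64, EG - F^2 = 557/64 at the point
E_p = 0, E_q = 33/8, F_p = 33/16, F_q = 9/32, G_p = 9/16, G_q = 0
E_qq = 9/8, F_pq = 9/16, G_pp = 9/8
K follows from Brioschi's formula, (det M1 - det M2)/(EG - F^2)^2.
M1 = [[-E_qq/2 + F_pq - G_pp/2, E_p/2, F_p - E_q/2], [F_q - G_p/2, E, F], [G_q/2, F, G]] = [[-9/16, 0, 0], [0, 137/16, 33/32], [0, 33/32, 73/64]]; det M1 = -5013/1024
M2 = [[0, E_q/2, G_p/2], [E_q/2, E, F], [G_p/2, F, G]] = [[0, 33/16, 9/32], [33/16, 137/16, 33/32], [9/32, 33/32, 73/64]]; det M2 = -4437/1024
det M1 - det M2 = -9/16; K = -9/16 / (557/64)^2 = -2304/310249


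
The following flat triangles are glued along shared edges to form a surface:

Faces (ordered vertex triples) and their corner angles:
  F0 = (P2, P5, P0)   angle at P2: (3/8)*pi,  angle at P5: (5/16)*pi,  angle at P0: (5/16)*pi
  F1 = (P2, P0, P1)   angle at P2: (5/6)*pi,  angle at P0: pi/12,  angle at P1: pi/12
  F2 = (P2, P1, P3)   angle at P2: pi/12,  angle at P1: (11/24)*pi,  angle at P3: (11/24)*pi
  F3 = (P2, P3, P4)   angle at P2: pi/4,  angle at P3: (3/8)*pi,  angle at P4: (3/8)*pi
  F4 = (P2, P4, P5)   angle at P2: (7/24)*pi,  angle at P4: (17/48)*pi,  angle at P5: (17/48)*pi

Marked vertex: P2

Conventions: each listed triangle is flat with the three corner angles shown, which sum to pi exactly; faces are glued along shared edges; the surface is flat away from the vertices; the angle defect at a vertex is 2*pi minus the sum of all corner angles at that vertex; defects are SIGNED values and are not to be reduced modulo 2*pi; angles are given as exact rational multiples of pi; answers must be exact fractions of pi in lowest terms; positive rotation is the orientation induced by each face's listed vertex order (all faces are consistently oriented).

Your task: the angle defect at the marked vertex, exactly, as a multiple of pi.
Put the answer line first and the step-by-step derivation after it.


Answer: defect(P2) = pi/6

Sum of corner angles at P2: (11/6)*pi
defect = 2*pi - (11/6)*pi


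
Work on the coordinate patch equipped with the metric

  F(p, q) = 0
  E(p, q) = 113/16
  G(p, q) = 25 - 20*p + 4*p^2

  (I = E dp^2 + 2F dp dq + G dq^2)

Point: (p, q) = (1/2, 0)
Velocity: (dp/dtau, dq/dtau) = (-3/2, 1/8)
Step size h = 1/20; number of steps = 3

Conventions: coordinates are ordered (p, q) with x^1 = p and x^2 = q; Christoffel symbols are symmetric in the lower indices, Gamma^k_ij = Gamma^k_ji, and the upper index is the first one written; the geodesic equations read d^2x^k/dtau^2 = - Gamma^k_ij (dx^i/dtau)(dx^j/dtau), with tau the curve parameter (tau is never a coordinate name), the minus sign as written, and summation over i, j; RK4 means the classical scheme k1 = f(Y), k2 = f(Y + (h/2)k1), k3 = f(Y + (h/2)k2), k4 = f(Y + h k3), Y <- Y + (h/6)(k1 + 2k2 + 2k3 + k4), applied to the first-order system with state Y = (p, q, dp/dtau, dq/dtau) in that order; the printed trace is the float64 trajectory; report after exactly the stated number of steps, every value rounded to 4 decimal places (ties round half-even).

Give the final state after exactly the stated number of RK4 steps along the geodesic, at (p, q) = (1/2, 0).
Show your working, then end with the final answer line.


f(Y) = (dp/dtau, dq/dtau, -Gamma^p_ij Y'^i Y'^j, -Gamma^q_ij Y'^i Y'^j) with the Gammas evaluated at the stage position; h = 0.050000; intermediate values shown to 6 dp
step 0: p = 0.5000, q = 0.0000, dp/dtau = -1.5000, dq/dtau = 0.1250
step 1:
  k1: at (p, q) = (0.500000, 0.000000), (dp/dtau, dq/dtau) = (-1.500000, 0.125000); Gamma_ppp = 0.000000, Gamma_ppq = 0.000000, Gamma_pqq = 1.132743, Gamma_qpp = 0.000000, Gamma_qpq = -0.500000, Gamma_qqq = 0.000000; k1 = (-1.500000, 0.125000, -0.017699, -0.187500)
  k2: at (p, q) = (0.462500, 0.003125), (dp/dtau, dq/dtau) = (-1.500442, 0.120313); Gamma_ppp = 0.000000, Gamma_ppq = 0.000000, Gamma_pqq = 1.153982, Gamma_qpp = 0.000000, Gamma_qpq = -0.490798, Gamma_qqq = 0.000000; k2 = (-1.500442, 0.120313, -0.016704, -0.177199)
  k3: at (p, q) = (0.462489, 0.003008), (dp/dtau, dq/dtau) = (-1.500418, 0.120570); Gamma_ppp = 0.000000, Gamma_ppq = 0.000000, Gamma_pqq = 1.153989, Gamma_qpp = 0.000000, Gamma_qpq = -0.490795, Gamma_qqq = 0.000000; k3 = (-1.500418, 0.120570, -0.016776, -0.177575)
  k4: at (p, q) = (0.424979, 0.006029), (dp/dtau, dq/dtau) = (-1.500839, 0.116121); Gamma_ppp = 0.000000, Gamma_ppq = 0.000000, Gamma_pqq = 1.175233, Gamma_qpp = 0.000000, Gamma_qpq = -0.481923, Gamma_qqq = 0.000000; k4 = (-1.500839, 0.116121, -0.015847, -0.167978)
  Y <- Y + (h/6)(k1 + 2k2 + 2k3 + k4): p = 0.4250, q = 0.0060, dp/dtau = -1.5008, dq/dtau = 0.1161
step 2:
  k1: at (p, q) = (0.424979, 0.006024), (dp/dtau, dq/dtau) = (-1.500838, 0.116125); Gamma_ppp = 0.000000, Gamma_ppq = 0.000000, Gamma_pqq = 1.175233, Gamma_qpp = 0.000000, Gamma_qpq = -0.481923, Gamma_qqq = 0.000000; k1 = (-1.500838, 0.116125, -0.015848, -0.167983)
  k2: at (p, q) = (0.387458, 0.008927), (dp/dtau, dq/dtau) = (-1.501234, 0.111925); Gamma_ppp = 0.000000, Gamma_ppq = 0.000000, Gamma_pqq = 1.196484, Gamma_qpp = 0.000000, Gamma_qpq = -0.473363, Gamma_qqq = 0.000000; k2 = (-1.501234, 0.111925, -0.014989, -0.159075)
  k3: at (p, q) = (0.387448, 0.008822), (dp/dtau, dq/dtau) = (-1.501212, 0.112148); Gamma_ppp = 0.000000, Gamma_ppq = 0.000000, Gamma_pqq = 1.196490, Gamma_qpp = 0.000000, Gamma_qpq = -0.473361, Gamma_qqq = 0.000000; k3 = (-1.501212, 0.112148, -0.015048, -0.159388)
  k4: at (p, q) = (0.349918, 0.011631), (dp/dtau, dq/dtau) = (-1.501590, 0.108155); Gamma_ppp = 0.000000, Gamma_ppq = 0.000000, Gamma_pqq = 1.217746, Gamma_qpp = 0.000000, Gamma_qpq = -0.465099, Gamma_qqq = 0.000000; k4 = (-1.501590, 0.108155, -0.014245, -0.151069)
  Y <- Y + (h/6)(k1 + 2k2 + 2k3 + k4): p = 0.3499, q = 0.0116, dp/dtau = -1.5016, dq/dtau = 0.1082
step 3:
  k1: at (p, q) = (0.349918, 0.011628), (dp/dtau, dq/dtau) = (-1.501589, 0.108158); Gamma_ppp = 0.000000, Gamma_ppq = 0.000000, Gamma_pqq = 1.217746, Gamma_qpp = 0.000000, Gamma_qpq = -0.465098, Gamma_qqq = 0.000000; k1 = (-1.501589, 0.108158, -0.014245, -0.151073)
  k2: at (p, q) = (0.312378, 0.014332), (dp/dtau, dq/dtau) = (-1.501945, 0.104381); Gamma_ppp = 0.000000, Gamma_ppq = 0.000000, Gamma_pqq = 1.239007, Gamma_qpp = 0.000000, Gamma_qpq = -0.457117, Gamma_qqq = 0.000000; k2 = (-1.501945, 0.104381, -0.013500, -0.143329)
  k3: at (p, q) = (0.312369, 0.014237), (dp/dtau, dq/dtau) = (-1.501926, 0.104575); Gamma_ppp = 0.000000, Gamma_ppq = 0.000000, Gamma_pqq = 1.239012, Gamma_qpp = 0.000000, Gamma_qpq = -0.457115, Gamma_qqq = 0.000000; k3 = (-1.501926, 0.104575, -0.013550, -0.143593)
  k4: at (p, q) = (0.274821, 0.016856), (dp/dtau, dq/dtau) = (-1.502266, 0.100979); Gamma_ppp = 0.000000, Gamma_ppq = 0.000000, Gamma_pqq = 1.260278, Gamma_qpp = 0.000000, Gamma_qpq = -0.449402, Gamma_qqq = 0.000000; k4 = (-1.502266, 0.100979, -0.012851, -0.136346)
  Y <- Y + (h/6)(k1 + 2k2 + 2k3 + k4): p = 0.2748, q = 0.0169, dp/dtau = -1.5023, dq/dtau = 0.1010

Answer: p = 0.2748, q = 0.0169, dp/dtau = -1.5023, dq/dtau = 0.1010
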